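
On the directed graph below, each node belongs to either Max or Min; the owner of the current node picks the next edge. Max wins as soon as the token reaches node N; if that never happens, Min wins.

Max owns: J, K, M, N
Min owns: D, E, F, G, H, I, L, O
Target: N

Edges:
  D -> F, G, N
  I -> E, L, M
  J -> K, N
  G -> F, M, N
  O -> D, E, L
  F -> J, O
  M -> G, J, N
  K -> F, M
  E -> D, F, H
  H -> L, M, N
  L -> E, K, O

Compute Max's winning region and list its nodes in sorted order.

A0 = {N}
A1: add {J, M} — J (Max) has J→N; M (Max) has M→N.
A2: add {K} — K (Max) has K→M.
A3 = A2; e.g. D (Min) can still go to F. Fixed point.
Max's winning region = {J, K, M, N}.

J, K, M, N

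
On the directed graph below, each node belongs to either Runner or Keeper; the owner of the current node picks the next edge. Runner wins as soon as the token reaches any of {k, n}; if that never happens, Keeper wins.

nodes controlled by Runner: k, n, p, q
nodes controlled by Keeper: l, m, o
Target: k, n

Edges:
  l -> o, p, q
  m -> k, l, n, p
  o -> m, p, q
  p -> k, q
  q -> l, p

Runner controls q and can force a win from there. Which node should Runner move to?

p

A0 = {k, n}
A1: add {p} — p (Runner) has p→k.
A2: add {q} — q (Runner) has q→p.
A3 = A2; e.g. l (Keeper) can still go to o. Fixed point.
From q, successor p is in the attractor (rank 1); the other successor l is not.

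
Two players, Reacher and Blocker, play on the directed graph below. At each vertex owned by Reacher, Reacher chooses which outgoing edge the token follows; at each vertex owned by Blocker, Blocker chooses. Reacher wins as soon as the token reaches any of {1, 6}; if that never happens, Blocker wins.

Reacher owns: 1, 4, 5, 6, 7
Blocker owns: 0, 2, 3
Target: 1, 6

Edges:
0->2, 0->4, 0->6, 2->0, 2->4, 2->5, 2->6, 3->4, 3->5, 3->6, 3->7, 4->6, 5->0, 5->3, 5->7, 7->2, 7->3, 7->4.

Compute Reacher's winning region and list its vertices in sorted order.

1, 3, 4, 5, 6, 7

A0 = {1, 6}
A1: add {4} — 4 (Reacher) has 4→6.
A2: add {7} — 7 (Reacher) has 7→4.
A3: add {5} — 5 (Reacher) has 5→7.
A4: add {3} — 3 (Blocker): all of {4, 5, 6, 7} already in.
A5 = A4; e.g. 0 (Blocker) can still go to 2. Fixed point.
Reacher's winning region = {1, 3, 4, 5, 6, 7}.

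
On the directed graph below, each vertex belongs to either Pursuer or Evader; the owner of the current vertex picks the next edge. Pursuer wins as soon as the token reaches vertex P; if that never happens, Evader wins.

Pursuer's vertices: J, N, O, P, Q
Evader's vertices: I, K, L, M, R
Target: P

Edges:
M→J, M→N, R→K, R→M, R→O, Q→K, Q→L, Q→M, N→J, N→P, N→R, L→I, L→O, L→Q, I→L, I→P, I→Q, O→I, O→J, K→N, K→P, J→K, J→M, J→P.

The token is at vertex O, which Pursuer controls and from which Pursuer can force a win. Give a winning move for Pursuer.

A0 = {P}
A1: add {J, N} — J (Pursuer) has J→P; N (Pursuer) has N→P.
A2: add {K, M, O} — K (Evader): all of {N, P} already in; M (Evader): all of {J, N} already in; O (Pursuer) has O→J.
A3: add {Q, R} — Q (Pursuer) has Q→K; R (Evader): all of {K, M, O} already in.
A4 = A3; e.g. I (Evader) can still go to L. Fixed point.
From O, successor J is in the attractor (rank 1); the other successor I is not.

J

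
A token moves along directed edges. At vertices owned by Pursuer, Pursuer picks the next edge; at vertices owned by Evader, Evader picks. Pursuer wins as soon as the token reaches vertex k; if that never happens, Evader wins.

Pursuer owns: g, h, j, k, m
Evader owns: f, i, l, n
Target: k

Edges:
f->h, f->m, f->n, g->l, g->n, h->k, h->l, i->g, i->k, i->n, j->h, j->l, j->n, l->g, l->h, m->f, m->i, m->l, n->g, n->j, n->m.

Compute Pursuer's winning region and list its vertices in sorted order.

A0 = {k}
A1: add {h} — h (Pursuer) has h→k.
A2: add {j} — j (Pursuer) has j→h.
A3 = A2; e.g. f (Evader) can still go to m. Fixed point.
Pursuer's winning region = {h, j, k}.

h, j, k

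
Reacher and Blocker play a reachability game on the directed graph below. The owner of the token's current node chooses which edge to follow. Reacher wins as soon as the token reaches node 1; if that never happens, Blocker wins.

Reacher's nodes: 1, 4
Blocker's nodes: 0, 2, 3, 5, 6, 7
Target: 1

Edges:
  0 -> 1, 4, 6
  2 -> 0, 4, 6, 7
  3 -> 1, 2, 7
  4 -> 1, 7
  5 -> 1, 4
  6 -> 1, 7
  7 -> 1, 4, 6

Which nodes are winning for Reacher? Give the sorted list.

1, 4, 5

A0 = {1}
A1: add {4} — 4 (Reacher) has 4→1.
A2: add {5} — 5 (Blocker): all of {1, 4} already in.
A3 = A2; e.g. 0 (Blocker) can still go to 6. Fixed point.
Reacher's winning region = {1, 4, 5}.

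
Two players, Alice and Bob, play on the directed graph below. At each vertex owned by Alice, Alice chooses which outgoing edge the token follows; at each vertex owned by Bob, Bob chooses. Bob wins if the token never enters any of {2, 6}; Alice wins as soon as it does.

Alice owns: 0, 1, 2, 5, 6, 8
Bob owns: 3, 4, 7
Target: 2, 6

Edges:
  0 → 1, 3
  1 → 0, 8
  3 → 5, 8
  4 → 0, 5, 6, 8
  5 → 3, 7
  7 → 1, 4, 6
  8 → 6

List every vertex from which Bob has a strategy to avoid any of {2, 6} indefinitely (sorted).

3, 4, 5, 7

A0 = {2, 6}
A1: add {8} — 8 (Alice) has 8→6.
A2: add {1} — 1 (Alice) has 1→8.
A3: add {0} — 0 (Alice) has 0→1.
A4 = A3; e.g. 3 (Bob) can still go to 5. Fixed point.
Alice's attractor = {0, 1, 2, 6, 8}; Bob avoids the target exactly from the complement.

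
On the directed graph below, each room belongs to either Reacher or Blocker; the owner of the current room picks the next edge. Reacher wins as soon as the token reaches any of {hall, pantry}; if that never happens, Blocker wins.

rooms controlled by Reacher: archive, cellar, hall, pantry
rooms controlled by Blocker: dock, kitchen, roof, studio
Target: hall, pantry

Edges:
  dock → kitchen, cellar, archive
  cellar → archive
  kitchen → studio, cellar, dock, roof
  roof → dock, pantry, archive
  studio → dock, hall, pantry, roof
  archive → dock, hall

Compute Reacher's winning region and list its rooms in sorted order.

archive, cellar, hall, pantry

A0 = {hall, pantry}
A1: add {archive} — archive (Reacher) has archive→hall.
A2: add {cellar} — cellar (Reacher) has cellar→archive.
A3 = A2; e.g. kitchen (Blocker) can still go to studio. Fixed point.
Reacher's winning region = {archive, cellar, hall, pantry}.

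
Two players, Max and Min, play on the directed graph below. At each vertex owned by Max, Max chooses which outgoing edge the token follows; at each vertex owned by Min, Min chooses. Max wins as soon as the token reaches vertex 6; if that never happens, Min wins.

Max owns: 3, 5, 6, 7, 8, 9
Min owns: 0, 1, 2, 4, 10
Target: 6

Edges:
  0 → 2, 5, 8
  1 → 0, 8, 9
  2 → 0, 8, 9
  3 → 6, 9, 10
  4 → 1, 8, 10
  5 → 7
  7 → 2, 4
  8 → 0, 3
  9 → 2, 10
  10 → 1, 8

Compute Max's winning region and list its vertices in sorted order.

A0 = {6}
A1: add {3} — 3 (Max) has 3→6.
A2: add {8} — 8 (Max) has 8→3.
A3 = A2; e.g. 0 (Min) can still go to 2. Fixed point.
Max's winning region = {3, 6, 8}.

3, 6, 8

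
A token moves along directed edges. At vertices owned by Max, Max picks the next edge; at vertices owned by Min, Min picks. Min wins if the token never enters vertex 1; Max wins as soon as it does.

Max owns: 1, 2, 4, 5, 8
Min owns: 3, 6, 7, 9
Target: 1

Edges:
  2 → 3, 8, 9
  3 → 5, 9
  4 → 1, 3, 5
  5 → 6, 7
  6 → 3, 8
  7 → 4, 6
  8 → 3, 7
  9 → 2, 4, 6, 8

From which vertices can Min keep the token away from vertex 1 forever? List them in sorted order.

A0 = {1}
A1: add {4} — 4 (Max) has 4→1.
A2 = A1; e.g. 2 (Max) has no edge into A1. Fixed point.
Max's attractor = {1, 4}; Min avoids the target exactly from the complement.

2, 3, 5, 6, 7, 8, 9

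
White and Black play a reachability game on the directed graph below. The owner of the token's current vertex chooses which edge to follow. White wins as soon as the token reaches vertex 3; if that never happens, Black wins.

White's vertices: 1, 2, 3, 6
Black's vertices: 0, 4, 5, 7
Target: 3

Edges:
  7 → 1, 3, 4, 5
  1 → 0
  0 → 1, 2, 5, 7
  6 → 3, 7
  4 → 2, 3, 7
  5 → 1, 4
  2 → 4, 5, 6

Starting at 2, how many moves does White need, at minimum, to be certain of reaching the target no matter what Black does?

A0 = {3}
A1: add {6} — 6 (White) has 6→3.
A2: add {2} — 2 (White) has 2→6.
A3 = A2; e.g. 0 (Black) can still go to 1. Fixed point.
2 enters the attractor at level 2, so White can force the target in 2 moves from there.

2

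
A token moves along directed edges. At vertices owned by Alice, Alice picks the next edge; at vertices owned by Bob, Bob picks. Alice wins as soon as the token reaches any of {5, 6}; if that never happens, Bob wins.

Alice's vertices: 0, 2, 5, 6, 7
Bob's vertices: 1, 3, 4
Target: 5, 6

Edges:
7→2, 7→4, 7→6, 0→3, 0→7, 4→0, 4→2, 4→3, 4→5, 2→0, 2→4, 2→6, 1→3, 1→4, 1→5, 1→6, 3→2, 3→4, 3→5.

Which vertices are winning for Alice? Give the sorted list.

A0 = {5, 6}
A1: add {2, 7} — 2 (Alice) has 2→6; 7 (Alice) has 7→6.
A2: add {0} — 0 (Alice) has 0→7.
A3 = A2; e.g. 1 (Bob) can still go to 3. Fixed point.
Alice's winning region = {0, 2, 5, 6, 7}.

0, 2, 5, 6, 7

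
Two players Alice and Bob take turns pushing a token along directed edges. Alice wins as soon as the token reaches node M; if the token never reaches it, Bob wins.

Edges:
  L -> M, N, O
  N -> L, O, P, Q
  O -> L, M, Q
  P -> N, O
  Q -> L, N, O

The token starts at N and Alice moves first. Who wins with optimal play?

Track states (vertex, player-to-move).
A0 = {(M,Alice), (M,Bob)}
A1: add {(L,Alice), (O,Alice)}.
A2 = A1; e.g. (L,Bob) stays out. (N,Alice) never enters ⇒ Bob avoids the target.

Bob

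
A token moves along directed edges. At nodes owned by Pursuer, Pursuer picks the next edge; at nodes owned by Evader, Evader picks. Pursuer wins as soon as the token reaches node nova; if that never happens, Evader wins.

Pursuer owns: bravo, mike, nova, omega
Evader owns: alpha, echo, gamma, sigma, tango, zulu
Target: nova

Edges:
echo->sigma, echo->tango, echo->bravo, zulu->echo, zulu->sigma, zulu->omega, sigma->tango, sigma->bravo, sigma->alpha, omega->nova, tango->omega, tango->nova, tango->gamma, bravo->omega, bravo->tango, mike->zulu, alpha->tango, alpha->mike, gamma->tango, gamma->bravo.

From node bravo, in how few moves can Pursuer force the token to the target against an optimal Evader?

A0 = {nova}
A1: add {omega} — omega (Pursuer) has omega→nova.
A2: add {bravo} — bravo (Pursuer) has bravo→omega.
A3 = A2; e.g. echo (Evader) can still go to sigma. Fixed point.
bravo enters the attractor at level 2, so Pursuer can force the target in 2 moves from there.

2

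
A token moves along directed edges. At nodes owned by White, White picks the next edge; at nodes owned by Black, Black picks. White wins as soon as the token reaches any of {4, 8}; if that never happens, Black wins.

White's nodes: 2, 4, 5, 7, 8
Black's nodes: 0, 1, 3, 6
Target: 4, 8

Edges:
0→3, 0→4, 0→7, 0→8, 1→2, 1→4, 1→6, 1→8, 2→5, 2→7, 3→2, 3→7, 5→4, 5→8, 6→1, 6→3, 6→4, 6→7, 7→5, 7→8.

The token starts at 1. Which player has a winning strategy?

A0 = {4, 8}
A1: add {5, 7} — 5 (White) has 5→4; 7 (White) has 7→8.
A2: add {2} — 2 (White) has 2→5.
A3: add {3} — 3 (Black): all of {2, 7} already in.
A4: add {0} — 0 (Black): all of {3, 4, 7, 8} already in.
A5 = A4; e.g. 1 (Black) can still go to 6. Fixed point.
1 never enters the attractor, so Black can avoid the target forever.

Black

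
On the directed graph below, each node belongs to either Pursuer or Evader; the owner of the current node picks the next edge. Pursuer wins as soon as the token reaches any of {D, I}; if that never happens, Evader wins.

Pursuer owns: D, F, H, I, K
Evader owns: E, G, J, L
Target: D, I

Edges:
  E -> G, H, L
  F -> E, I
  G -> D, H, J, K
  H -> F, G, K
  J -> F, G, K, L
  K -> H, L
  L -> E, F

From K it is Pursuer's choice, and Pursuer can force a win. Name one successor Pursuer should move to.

A0 = {D, I}
A1: add {F} — F (Pursuer) has F→I.
A2: add {H} — H (Pursuer) has H→F.
A3: add {K} — K (Pursuer) has K→H.
A4 = A3; e.g. E (Evader) can still go to G. Fixed point.
From K, successor H is in the attractor (rank 2); the other successor L is not.

H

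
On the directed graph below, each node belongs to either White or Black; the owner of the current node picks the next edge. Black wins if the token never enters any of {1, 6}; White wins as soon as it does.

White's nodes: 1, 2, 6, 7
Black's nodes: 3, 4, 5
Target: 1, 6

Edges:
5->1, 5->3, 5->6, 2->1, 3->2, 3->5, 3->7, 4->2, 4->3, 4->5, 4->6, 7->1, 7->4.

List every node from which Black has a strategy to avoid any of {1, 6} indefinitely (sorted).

3, 4, 5

A0 = {1, 6}
A1: add {2, 7} — 2 (White) has 2→1; 7 (White) has 7→1.
A2 = A1; e.g. 3 (Black) can still go to 5. Fixed point.
White's attractor = {1, 2, 6, 7}; Black avoids the target exactly from the complement.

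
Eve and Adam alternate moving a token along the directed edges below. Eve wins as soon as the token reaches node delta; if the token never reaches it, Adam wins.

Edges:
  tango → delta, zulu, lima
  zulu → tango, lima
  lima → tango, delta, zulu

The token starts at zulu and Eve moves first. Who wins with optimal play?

Adam

Track states (vertex, player-to-move).
A0 = {(delta,Eve), (delta,Adam)}
A1: add {(tango,Eve), (lima,Eve)}.
A2: add {(zulu,Adam)}.
A3 = A2; e.g. (tango,Adam) stays out. (zulu,Eve) never enters ⇒ Adam avoids the target.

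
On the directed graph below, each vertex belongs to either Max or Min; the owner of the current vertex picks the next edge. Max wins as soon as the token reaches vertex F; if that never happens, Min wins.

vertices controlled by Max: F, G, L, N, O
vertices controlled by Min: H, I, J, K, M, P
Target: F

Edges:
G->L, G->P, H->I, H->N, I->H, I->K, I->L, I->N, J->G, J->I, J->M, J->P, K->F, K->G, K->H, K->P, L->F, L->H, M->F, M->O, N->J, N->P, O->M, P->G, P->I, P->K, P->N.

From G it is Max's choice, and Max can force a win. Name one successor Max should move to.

A0 = {F}
A1: add {L} — L (Max) has L→F.
A2: add {G} — G (Max) has G→L.
A3 = A2; e.g. H (Min) can still go to I. Fixed point.
From G, successor L is in the attractor (rank 1); the other successor P is not.

L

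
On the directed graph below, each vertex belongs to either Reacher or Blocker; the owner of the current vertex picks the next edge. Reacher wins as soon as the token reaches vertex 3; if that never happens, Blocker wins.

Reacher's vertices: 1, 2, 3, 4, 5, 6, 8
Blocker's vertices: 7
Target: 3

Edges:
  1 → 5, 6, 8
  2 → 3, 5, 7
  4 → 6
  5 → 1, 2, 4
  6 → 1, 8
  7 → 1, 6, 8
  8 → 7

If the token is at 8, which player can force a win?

Blocker

A0 = {3}
A1: add {2} — 2 (Reacher) has 2→3.
A2: add {5} — 5 (Reacher) has 5→2.
A3: add {1} — 1 (Reacher) has 1→5.
A4: add {6} — 6 (Reacher) has 6→1.
A5: add {4} — 4 (Reacher) has 4→6.
A6 = A5; e.g. 7 (Blocker) can still go to 8. Fixed point.
8 never enters the attractor, so Blocker can avoid the target forever.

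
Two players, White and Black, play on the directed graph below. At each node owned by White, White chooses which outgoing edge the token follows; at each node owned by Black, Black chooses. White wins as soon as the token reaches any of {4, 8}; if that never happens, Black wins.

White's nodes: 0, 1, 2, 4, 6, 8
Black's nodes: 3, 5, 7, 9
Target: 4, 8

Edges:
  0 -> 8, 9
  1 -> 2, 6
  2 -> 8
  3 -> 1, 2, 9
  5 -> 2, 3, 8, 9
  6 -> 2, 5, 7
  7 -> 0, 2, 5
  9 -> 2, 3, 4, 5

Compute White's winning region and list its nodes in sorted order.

0, 1, 2, 4, 6, 8

A0 = {4, 8}
A1: add {0, 2} — 0 (White) has 0→8; 2 (White) has 2→8.
A2: add {1, 6} — 1 (White) has 1→2; 6 (White) has 6→2.
A3 = A2; e.g. 3 (Black) can still go to 9. Fixed point.
White's winning region = {0, 1, 2, 4, 6, 8}.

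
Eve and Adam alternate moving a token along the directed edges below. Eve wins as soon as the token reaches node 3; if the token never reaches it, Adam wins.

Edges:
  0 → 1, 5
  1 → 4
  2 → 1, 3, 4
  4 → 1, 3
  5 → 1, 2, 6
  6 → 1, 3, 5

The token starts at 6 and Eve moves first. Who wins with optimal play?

Track states (vertex, player-to-move).
A0 = {(3,Eve), (3,Adam)}
A1: add {(2,Eve), (4,Eve), (6,Eve)}.
(6,Eve) ∈ A1 ⇒ Eve forces the target.

Eve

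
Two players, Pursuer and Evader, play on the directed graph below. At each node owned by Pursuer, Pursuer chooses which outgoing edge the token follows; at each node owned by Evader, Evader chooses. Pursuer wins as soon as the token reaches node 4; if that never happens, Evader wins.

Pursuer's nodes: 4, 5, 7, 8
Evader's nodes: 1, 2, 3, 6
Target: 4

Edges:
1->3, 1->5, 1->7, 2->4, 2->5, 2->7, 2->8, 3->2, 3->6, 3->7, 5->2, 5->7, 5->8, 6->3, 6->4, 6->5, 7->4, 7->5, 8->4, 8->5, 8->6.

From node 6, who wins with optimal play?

Evader

A0 = {4}
A1: add {7, 8} — 7 (Pursuer) has 7→4; 8 (Pursuer) has 8→4.
A2: add {5} — 5 (Pursuer) has 5→7.
A3: add {2} — 2 (Evader): all of {4, 5, 7, 8} already in.
A4 = A3; e.g. 1 (Evader) can still go to 3. Fixed point.
6 never enters the attractor, so Evader can avoid the target forever.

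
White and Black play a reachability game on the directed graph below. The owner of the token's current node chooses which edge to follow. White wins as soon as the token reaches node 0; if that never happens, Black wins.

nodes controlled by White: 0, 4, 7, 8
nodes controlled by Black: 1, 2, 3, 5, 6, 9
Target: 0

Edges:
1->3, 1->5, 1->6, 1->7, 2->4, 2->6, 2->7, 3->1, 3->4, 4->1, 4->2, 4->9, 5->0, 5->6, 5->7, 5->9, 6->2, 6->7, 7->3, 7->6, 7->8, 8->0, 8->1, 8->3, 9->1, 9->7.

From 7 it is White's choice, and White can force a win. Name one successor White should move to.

8

A0 = {0}
A1: add {8} — 8 (White) has 8→0.
A2: add {7} — 7 (White) has 7→8.
A3 = A2; e.g. 1 (Black) can still go to 3. Fixed point.
From 7, successor 8 is in the attractor (rank 1); the other successors 3, 6 are not.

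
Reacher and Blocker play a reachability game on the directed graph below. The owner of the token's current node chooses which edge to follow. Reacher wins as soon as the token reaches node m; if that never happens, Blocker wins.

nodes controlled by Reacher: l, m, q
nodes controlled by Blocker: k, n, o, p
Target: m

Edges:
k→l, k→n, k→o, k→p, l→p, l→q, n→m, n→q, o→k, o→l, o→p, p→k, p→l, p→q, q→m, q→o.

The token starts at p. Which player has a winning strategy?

Blocker

A0 = {m}
A1: add {q} — q (Reacher) has q→m.
A2: add {l, n} — l (Reacher) has l→q; n (Blocker): all of {m, q} already in.
A3 = A2; e.g. k (Blocker) can still go to o. Fixed point.
p never enters the attractor, so Blocker can avoid the target forever.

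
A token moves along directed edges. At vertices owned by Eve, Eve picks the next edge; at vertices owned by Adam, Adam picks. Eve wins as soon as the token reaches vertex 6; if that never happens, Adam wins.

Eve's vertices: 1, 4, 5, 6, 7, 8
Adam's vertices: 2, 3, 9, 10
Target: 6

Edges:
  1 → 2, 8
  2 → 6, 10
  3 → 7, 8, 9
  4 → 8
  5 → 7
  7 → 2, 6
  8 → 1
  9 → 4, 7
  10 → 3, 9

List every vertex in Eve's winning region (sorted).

5, 6, 7

A0 = {6}
A1: add {7} — 7 (Eve) has 7→6.
A2: add {5} — 5 (Eve) has 5→7.
A3 = A2; e.g. 1 (Eve) has no edge into A2. Fixed point.
Eve's winning region = {5, 6, 7}.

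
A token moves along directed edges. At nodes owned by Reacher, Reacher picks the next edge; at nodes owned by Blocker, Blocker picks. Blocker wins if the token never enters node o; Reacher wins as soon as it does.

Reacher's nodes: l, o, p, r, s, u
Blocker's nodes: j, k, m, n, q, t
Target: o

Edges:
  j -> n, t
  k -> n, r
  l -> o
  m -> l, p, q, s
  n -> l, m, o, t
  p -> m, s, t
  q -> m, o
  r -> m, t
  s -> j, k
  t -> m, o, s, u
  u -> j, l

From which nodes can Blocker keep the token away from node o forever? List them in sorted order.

j, k, m, n, p, q, r, s, t

A0 = {o}
A1: add {l} — l (Reacher) has l→o.
A2: add {u} — u (Reacher) has u→l.
A3 = A2; e.g. j (Blocker) can still go to n. Fixed point.
Reacher's attractor = {l, o, u}; Blocker avoids the target exactly from the complement.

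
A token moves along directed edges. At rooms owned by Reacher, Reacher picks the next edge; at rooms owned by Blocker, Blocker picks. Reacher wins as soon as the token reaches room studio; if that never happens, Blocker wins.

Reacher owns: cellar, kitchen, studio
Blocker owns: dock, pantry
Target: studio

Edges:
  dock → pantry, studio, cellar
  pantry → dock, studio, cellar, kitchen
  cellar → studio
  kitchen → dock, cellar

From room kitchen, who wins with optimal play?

A0 = {studio}
A1: add {cellar} — cellar (Reacher) has cellar→studio.
A2: add {kitchen} — kitchen (Reacher) has kitchen→cellar.
A3 = A2; e.g. dock (Blocker) can still go to pantry. Fixed point.
kitchen ∈ A2, so Reacher can force the target.

Reacher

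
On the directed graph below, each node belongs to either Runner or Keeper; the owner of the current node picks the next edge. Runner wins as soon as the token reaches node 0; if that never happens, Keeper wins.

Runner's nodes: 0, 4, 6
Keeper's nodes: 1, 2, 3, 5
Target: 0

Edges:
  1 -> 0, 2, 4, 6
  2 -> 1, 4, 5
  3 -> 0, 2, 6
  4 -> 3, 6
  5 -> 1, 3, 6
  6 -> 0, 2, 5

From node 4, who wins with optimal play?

Runner

A0 = {0}
A1: add {6} — 6 (Runner) has 6→0.
A2: add {4} — 4 (Runner) has 4→6.
A3 = A2; e.g. 1 (Keeper) can still go to 2. Fixed point.
4 ∈ A2, so Runner can force the target.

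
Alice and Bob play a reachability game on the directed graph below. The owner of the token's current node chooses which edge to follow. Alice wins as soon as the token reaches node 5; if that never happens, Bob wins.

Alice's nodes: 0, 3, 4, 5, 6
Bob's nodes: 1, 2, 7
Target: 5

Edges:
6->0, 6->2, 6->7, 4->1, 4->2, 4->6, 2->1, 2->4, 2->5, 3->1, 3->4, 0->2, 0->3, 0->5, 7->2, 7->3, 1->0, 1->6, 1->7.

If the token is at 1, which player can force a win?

A0 = {5}
A1: add {0} — 0 (Alice) has 0→5.
A2: add {6} — 6 (Alice) has 6→0.
A3: add {4} — 4 (Alice) has 4→6.
A4: add {3} — 3 (Alice) has 3→4.
A5 = A4; e.g. 1 (Bob) can still go to 7. Fixed point.
1 never enters the attractor, so Bob can avoid the target forever.

Bob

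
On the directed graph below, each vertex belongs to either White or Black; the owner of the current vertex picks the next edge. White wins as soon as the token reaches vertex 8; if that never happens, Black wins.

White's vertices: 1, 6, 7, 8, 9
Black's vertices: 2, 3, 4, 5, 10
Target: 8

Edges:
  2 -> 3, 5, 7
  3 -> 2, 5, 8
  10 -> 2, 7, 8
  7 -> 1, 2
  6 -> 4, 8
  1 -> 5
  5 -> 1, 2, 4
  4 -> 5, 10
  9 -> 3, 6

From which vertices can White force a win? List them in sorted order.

A0 = {8}
A1: add {6} — 6 (White) has 6→8.
A2: add {9} — 9 (White) has 9→6.
A3 = A2; e.g. 1 (White) has no edge into A2. Fixed point.
White's winning region = {6, 8, 9}.

6, 8, 9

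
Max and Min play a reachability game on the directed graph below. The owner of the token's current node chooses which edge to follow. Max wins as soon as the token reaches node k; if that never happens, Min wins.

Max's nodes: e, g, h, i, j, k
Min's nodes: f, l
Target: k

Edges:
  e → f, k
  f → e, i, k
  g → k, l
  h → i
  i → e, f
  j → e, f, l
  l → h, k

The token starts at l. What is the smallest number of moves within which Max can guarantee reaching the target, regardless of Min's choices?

A0 = {k}
A1: add {e, g} — e (Max) has e→k; g (Max) has g→k.
A2: add {i, j} — i (Max) has i→e; j (Max) has j→e.
A3: add {f, h} — f (Min): all of {e, i, k} already in; h (Max) has h→i.
A4: add {l} — l (Min): all of {h, k} already in.
A4 = all vertices. Fixed point.
l enters the attractor at level 4, so Max can force the target in 4 moves from there.

4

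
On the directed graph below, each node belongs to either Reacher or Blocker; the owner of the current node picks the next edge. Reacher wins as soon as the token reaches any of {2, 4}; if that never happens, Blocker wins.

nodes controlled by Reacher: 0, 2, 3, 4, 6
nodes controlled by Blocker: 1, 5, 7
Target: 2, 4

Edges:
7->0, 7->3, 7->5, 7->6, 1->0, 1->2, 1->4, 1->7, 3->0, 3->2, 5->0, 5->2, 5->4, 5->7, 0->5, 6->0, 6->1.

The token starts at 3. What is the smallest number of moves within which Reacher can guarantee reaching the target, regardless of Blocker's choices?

A0 = {2, 4}
A1: add {3} — 3 (Reacher) has 3→2.
A2 = A1; e.g. 0 (Reacher) has no edge into A1. Fixed point.
3 enters the attractor at level 1, so Reacher can force the target in 1 move from there.

1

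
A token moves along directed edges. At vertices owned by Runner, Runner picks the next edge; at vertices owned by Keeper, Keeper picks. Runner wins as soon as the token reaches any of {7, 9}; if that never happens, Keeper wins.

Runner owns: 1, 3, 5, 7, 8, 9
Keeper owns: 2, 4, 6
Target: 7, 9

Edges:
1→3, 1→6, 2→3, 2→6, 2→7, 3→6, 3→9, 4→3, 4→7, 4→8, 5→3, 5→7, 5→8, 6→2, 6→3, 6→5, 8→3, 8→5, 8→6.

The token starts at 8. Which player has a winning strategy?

A0 = {7, 9}
A1: add {3, 5} — 3 (Runner) has 3→9; 5 (Runner) has 5→7.
A2: add {1, 8} — 1 (Runner) has 1→3; 8 (Runner) has 8→3.
8 ∈ A2, so Runner can force the target.

Runner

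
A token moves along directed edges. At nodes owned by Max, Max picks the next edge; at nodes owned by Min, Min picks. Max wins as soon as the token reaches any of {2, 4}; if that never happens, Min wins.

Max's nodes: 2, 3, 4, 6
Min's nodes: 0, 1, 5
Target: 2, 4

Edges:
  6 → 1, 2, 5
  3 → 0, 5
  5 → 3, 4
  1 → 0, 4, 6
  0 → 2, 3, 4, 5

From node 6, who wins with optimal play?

Max

A0 = {2, 4}
A1: add {6} — 6 (Max) has 6→2.
A2 = A1; e.g. 0 (Min) can still go to 3. Fixed point.
6 ∈ A1, so Max can force the target.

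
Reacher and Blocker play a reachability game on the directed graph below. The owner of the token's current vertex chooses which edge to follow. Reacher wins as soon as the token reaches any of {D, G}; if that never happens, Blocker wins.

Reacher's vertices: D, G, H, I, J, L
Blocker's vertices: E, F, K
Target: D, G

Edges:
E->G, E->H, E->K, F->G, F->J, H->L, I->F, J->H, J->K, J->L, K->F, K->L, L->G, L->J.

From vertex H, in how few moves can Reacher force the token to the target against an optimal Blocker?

2

A0 = {D, G}
A1: add {L} — L (Reacher) has L→G.
A2: add {H, J} — H (Reacher) has H→L; J (Reacher) has J→L.
H enters the attractor at level 2, so Reacher can force the target in 2 moves from there.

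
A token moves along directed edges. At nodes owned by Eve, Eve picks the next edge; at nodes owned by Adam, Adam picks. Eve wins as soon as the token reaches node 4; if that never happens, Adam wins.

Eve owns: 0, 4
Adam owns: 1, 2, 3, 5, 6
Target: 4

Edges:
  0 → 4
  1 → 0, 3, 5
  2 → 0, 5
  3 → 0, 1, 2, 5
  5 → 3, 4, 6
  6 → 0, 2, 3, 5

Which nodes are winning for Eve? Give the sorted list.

0, 4

A0 = {4}
A1: add {0} — 0 (Eve) has 0→4.
A2 = A1; e.g. 1 (Adam) can still go to 3. Fixed point.
Eve's winning region = {0, 4}.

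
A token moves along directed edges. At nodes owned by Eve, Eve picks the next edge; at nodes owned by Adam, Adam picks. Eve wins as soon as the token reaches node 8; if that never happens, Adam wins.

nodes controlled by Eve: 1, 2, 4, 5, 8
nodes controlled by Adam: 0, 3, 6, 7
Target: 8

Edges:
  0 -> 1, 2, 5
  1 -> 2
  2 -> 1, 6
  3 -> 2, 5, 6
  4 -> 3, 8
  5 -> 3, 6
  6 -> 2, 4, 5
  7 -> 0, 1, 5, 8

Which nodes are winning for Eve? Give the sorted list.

4, 8

A0 = {8}
A1: add {4} — 4 (Eve) has 4→8.
A2 = A1; e.g. 0 (Adam) can still go to 1. Fixed point.
Eve's winning region = {4, 8}.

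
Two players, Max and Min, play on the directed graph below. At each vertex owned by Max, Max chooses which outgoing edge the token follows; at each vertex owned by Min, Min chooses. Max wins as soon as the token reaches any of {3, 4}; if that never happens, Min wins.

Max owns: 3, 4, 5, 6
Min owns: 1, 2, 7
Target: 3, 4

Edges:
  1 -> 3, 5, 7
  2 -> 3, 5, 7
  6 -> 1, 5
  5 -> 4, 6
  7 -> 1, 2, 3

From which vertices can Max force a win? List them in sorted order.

A0 = {3, 4}
A1: add {5} — 5 (Max) has 5→4.
A2: add {6} — 6 (Max) has 6→5.
A3 = A2; e.g. 1 (Min) can still go to 7. Fixed point.
Max's winning region = {3, 4, 5, 6}.

3, 4, 5, 6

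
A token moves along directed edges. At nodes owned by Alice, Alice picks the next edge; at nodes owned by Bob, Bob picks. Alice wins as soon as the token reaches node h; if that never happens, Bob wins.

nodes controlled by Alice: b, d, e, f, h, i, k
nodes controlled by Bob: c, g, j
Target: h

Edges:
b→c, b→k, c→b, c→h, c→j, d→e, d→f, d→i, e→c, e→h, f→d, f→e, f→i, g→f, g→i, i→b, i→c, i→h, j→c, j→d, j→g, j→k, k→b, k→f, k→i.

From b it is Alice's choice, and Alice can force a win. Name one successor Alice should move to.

k

A0 = {h}
A1: add {e, i} — e (Alice) has e→h; i (Alice) has i→h.
A2: add {d, f, k} — d (Alice) has d→e; f (Alice) has f→e; k (Alice) has k→i.
A3: add {b, g} — b (Alice) has b→k; g (Bob): all of {f, i} already in.
A4 = A3; e.g. c (Bob) can still go to j. Fixed point.
From b, successor k is in the attractor (rank 2); the other successor c is not.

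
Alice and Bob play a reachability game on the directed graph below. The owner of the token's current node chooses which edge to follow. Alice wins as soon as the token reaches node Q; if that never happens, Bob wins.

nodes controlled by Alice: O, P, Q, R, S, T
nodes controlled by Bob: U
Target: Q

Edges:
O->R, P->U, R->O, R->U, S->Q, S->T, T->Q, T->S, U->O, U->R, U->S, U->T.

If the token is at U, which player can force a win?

Bob

A0 = {Q}
A1: add {S, T} — S (Alice) has S→Q; T (Alice) has T→Q.
A2 = A1; e.g. O (Alice) has no edge into A1. Fixed point.
U never enters the attractor, so Bob can avoid the target forever.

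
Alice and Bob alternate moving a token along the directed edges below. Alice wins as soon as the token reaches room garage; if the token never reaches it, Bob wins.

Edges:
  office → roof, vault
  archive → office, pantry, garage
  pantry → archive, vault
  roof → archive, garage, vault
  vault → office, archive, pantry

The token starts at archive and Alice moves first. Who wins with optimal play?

Track states (vertex, player-to-move).
A0 = {(garage,Alice), (garage,Bob)}
A1: add {(archive,Alice), (roof,Alice)}.
(archive,Alice) ∈ A1 ⇒ Alice forces the target.

Alice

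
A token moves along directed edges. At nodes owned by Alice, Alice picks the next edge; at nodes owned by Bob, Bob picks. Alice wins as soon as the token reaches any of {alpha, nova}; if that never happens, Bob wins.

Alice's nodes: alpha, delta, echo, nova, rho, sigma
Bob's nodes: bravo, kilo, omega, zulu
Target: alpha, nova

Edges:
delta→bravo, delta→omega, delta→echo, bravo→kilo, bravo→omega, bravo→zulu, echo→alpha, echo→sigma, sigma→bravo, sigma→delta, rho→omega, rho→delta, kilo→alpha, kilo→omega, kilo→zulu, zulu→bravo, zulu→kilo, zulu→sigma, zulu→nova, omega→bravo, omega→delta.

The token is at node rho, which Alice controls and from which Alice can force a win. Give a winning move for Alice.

A0 = {alpha, nova}
A1: add {echo} — echo (Alice) has echo→alpha.
A2: add {delta} — delta (Alice) has delta→echo.
A3: add {rho, sigma} — rho (Alice) has rho→delta; sigma (Alice) has sigma→delta.
A4 = A3; e.g. bravo (Bob) can still go to kilo. Fixed point.
From rho, successor delta is in the attractor (rank 2); the other successor omega is not.

delta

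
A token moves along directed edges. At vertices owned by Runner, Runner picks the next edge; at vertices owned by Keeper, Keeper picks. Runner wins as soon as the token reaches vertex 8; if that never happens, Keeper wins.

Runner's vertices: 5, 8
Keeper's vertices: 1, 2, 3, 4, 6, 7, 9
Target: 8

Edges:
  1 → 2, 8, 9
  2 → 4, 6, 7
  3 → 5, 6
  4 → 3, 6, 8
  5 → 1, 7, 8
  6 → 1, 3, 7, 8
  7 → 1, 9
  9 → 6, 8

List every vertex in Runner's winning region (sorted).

A0 = {8}
A1: add {5} — 5 (Runner) has 5→8.
A2 = A1; e.g. 1 (Keeper) can still go to 2. Fixed point.
Runner's winning region = {5, 8}.

5, 8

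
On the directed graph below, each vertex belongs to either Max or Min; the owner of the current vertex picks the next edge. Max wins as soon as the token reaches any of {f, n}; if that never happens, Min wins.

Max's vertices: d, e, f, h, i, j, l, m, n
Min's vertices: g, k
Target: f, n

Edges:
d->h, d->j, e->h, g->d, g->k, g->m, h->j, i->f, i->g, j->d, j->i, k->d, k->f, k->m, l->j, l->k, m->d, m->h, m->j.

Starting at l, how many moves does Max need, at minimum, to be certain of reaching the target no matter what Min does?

A0 = {f, n}
A1: add {i} — i (Max) has i→f.
A2: add {j} — j (Max) has j→i.
A3: add {d, h, l, m} — d (Max) has d→j; h (Max) has h→j; l (Max) has l→j; m (Max) has m→j.
l enters the attractor at level 3, so Max can force the target in 3 moves from there.

3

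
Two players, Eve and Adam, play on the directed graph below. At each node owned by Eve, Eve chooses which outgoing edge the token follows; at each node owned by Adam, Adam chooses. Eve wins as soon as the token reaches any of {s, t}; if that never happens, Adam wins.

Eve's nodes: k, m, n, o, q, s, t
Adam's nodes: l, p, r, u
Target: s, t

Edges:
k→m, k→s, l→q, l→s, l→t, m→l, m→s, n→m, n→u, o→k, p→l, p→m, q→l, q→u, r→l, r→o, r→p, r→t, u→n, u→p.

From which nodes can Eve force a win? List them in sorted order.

k, m, n, o, s, t

A0 = {s, t}
A1: add {k, m} — k (Eve) has k→s; m (Eve) has m→s.
A2: add {n, o} — n (Eve) has n→m; o (Eve) has o→k.
A3 = A2; e.g. l (Adam) can still go to q. Fixed point.
Eve's winning region = {k, m, n, o, s, t}.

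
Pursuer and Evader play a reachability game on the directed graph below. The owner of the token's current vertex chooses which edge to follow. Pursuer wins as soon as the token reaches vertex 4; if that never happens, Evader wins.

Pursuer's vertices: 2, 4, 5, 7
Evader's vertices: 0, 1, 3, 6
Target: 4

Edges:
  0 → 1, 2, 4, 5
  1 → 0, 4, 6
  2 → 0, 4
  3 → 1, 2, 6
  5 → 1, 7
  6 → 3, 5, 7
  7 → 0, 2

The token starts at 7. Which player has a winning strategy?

Pursuer

A0 = {4}
A1: add {2} — 2 (Pursuer) has 2→4.
A2: add {7} — 7 (Pursuer) has 7→2.
7 ∈ A2, so Pursuer can force the target.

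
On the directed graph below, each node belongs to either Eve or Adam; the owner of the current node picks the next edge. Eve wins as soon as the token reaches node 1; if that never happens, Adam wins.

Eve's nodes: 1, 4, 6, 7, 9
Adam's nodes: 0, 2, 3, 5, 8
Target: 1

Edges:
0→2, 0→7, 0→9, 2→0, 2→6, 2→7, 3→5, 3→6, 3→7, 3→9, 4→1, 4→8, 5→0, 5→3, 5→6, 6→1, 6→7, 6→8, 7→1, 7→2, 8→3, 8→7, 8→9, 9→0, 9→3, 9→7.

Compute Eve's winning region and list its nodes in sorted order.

A0 = {1}
A1: add {4, 6, 7} — 4 (Eve) has 4→1; 6 (Eve) has 6→1; 7 (Eve) has 7→1.
A2: add {9} — 9 (Eve) has 9→7.
A3 = A2; e.g. 0 (Adam) can still go to 2. Fixed point.
Eve's winning region = {1, 4, 6, 7, 9}.

1, 4, 6, 7, 9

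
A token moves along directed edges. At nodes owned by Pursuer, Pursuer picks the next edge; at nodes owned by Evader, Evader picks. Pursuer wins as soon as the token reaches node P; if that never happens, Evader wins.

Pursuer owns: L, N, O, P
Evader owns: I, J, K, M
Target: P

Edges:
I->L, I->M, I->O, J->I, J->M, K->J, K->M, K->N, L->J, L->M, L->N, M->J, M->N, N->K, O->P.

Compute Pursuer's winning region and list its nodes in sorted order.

A0 = {P}
A1: add {O} — O (Pursuer) has O→P.
A2 = A1; e.g. I (Evader) can still go to L. Fixed point.
Pursuer's winning region = {O, P}.

O, P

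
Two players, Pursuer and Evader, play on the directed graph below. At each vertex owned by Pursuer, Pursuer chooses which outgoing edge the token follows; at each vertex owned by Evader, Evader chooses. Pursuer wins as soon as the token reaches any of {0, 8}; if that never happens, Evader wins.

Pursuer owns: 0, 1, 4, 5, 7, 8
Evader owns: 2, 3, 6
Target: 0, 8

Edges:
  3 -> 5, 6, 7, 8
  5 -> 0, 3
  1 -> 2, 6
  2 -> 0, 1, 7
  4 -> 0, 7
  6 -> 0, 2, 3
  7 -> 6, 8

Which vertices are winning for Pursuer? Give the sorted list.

A0 = {0, 8}
A1: add {4, 5, 7} — 4 (Pursuer) has 4→0; 5 (Pursuer) has 5→0; 7 (Pursuer) has 7→8.
A2 = A1; e.g. 1 (Pursuer) has no edge into A1. Fixed point.
Pursuer's winning region = {0, 4, 5, 7, 8}.

0, 4, 5, 7, 8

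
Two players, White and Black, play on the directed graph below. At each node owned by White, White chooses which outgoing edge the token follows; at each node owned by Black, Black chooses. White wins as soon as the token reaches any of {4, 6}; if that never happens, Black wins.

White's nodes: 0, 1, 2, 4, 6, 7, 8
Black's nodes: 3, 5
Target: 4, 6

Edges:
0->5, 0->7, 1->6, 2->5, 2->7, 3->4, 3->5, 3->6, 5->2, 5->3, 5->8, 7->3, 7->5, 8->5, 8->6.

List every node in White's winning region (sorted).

1, 4, 6, 8

A0 = {4, 6}
A1: add {1, 8} — 1 (White) has 1→6; 8 (White) has 8→6.
A2 = A1; e.g. 0 (White) has no edge into A1. Fixed point.
White's winning region = {1, 4, 6, 8}.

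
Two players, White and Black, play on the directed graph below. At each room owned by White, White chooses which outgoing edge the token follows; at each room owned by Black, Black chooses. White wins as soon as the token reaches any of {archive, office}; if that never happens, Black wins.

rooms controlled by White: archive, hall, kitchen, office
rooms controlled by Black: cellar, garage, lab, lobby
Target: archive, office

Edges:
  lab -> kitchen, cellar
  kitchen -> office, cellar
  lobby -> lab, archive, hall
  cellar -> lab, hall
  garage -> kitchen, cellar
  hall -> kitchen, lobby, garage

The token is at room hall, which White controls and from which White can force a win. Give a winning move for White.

kitchen

A0 = {archive, office}
A1: add {kitchen} — kitchen (White) has kitchen→office.
A2: add {hall} — hall (White) has hall→kitchen.
A3 = A2; e.g. lab (Black) can still go to cellar. Fixed point.
From hall, successor kitchen is in the attractor (rank 1); the other successors garage, lobby are not.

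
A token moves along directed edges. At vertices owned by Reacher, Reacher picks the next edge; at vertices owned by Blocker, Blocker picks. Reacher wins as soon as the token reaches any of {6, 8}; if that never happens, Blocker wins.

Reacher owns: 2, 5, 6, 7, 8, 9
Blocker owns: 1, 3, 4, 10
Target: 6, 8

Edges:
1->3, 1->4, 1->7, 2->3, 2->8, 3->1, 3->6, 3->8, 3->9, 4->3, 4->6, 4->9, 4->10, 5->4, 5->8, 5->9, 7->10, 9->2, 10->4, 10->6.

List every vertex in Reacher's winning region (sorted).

A0 = {6, 8}
A1: add {2, 5} — 2 (Reacher) has 2→8; 5 (Reacher) has 5→8.
A2: add {9} — 9 (Reacher) has 9→2.
A3 = A2; e.g. 1 (Blocker) can still go to 3. Fixed point.
Reacher's winning region = {2, 5, 6, 8, 9}.

2, 5, 6, 8, 9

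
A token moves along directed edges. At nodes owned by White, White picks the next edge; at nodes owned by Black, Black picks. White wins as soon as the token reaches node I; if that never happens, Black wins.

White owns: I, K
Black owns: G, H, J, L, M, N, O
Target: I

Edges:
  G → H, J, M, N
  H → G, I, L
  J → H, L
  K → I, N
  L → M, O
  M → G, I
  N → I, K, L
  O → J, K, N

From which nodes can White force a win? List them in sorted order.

I, K

A0 = {I}
A1: add {K} — K (White) has K→I.
A2 = A1; e.g. G (Black) can still go to H. Fixed point.
White's winning region = {I, K}.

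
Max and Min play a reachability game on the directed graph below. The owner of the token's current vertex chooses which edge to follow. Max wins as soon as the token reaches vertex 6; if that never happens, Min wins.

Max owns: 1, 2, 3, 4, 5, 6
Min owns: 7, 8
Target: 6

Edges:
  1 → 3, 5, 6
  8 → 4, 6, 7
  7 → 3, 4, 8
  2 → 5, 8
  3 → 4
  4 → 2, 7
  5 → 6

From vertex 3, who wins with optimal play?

Max

A0 = {6}
A1: add {1, 5} — 1 (Max) has 1→6; 5 (Max) has 5→6.
A2: add {2} — 2 (Max) has 2→5.
A3: add {4} — 4 (Max) has 4→2.
A4: add {3} — 3 (Max) has 3→4.
A5 = A4; e.g. 7 (Min) can still go to 8. Fixed point.
3 ∈ A4, so Max can force the target.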